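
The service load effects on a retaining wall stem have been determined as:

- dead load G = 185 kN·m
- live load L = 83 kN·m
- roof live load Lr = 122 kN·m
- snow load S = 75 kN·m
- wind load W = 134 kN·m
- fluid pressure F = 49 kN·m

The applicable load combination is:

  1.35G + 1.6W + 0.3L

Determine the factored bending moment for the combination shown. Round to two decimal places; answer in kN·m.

489.05 kN·m

1.35(185) + 1.6(134) + 0.3(83) = 249.75 + 214.40 + 24.90 = 489.05
M_u = 489.05 kN·m.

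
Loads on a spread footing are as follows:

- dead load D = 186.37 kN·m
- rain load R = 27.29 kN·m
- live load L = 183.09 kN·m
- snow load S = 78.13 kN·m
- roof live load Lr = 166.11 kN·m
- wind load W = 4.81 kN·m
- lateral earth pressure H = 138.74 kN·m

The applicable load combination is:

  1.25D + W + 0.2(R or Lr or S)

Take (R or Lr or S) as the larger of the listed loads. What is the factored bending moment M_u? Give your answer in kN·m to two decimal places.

270.99 kN·m

(R or Lr or S) → Lr = 166.11 kN·m.
1.25(186.37) + 1.0(4.81) + 0.2(166.11) = 232.96 + 4.81 + 33.22 = 270.99
M_u = 270.99 kN·m.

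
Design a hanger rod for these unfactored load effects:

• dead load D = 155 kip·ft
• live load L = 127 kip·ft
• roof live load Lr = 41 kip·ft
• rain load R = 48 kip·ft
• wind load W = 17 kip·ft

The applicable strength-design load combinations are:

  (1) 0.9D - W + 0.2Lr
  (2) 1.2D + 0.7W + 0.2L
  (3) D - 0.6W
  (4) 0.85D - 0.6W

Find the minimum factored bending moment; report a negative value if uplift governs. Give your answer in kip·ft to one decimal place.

121.6 kip·ft

(1) 0.9(155) - 1.0(17) + 0.2(41) = 139.5 - 17.0 + 8.2 = 130.7
(2) 1.2(155) + 0.7(17) + 0.2(127) = 186.0 + 11.9 + 25.4 = 223.3
(3) 1.0(155) - 0.6(17) = 155.0 - 10.2 = 144.8
(4) 0.85(155) - 0.6(17) = 131.8 - 10.2 = 121.6
Combination 4 gives the minimum: 121.6 kip·ft.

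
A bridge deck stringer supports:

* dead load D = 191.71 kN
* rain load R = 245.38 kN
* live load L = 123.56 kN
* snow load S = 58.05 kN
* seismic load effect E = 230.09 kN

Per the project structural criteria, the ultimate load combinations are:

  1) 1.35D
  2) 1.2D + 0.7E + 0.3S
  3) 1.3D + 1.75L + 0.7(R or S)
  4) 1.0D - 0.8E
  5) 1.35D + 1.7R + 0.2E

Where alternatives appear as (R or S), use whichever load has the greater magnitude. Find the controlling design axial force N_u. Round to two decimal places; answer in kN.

721.97 kN

(R or S) → R = 245.38 kN.
1) 1.35(191.71) = 258.81
2) 1.2(191.71) + 0.7(230.09) + 0.3(58.05) = 408.53
3) 1.3(191.71) + 1.75(123.56) + 0.7(245.38) = 637.22
4) 1.0(191.71) - 0.8(230.09) = 7.64
5) 1.35(191.71) + 1.7(245.38) + 0.2(230.09) = 721.97
The controlling combination is 5, giving 721.97 kN.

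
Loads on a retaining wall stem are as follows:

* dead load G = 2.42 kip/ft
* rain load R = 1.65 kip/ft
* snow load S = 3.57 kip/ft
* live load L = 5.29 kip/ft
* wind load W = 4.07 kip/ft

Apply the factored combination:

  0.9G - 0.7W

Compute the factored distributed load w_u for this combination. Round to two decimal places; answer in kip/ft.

-0.67 kip/ft

0.9(2.42) - 0.7(4.07) = 2.18 - 2.85 = -0.67
w_u = -0.67 kip/ft.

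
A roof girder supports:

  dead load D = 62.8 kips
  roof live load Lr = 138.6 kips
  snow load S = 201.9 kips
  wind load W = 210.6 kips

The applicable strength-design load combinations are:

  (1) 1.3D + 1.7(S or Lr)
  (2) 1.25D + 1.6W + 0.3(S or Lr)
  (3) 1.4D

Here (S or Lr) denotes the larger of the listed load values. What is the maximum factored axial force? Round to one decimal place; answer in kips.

476.0 kips

(S or Lr) → S = 201.9 kips.
(1) 1.3(62.8) + 1.7(201.9) = 424.9
(2) 1.25(62.8) + 1.6(210.6) + 0.3(201.9) = 476.0
(3) 1.4(62.8) = 87.9
Maximum is from combination 2.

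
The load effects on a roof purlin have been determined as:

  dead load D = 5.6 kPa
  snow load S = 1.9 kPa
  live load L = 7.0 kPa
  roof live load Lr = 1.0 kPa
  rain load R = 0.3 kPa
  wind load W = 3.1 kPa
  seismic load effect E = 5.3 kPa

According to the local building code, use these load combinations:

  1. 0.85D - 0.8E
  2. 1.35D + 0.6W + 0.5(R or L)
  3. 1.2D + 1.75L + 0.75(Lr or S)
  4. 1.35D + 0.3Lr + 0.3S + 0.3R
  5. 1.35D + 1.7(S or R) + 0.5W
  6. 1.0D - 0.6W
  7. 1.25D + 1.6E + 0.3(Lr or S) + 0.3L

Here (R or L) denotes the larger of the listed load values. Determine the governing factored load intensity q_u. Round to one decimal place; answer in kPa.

20.4 kPa

(R or L) → L = 7.0 kPa; (Lr or S) → S = 1.9 kPa; (S or R) → S = 1.9 kPa.
1. 0.85(5.6) - 0.8(5.3) = 0.5
2. 1.35(5.6) + 0.6(3.1) + 0.5(7.0) = 12.9
3. 1.2(5.6) + 1.75(7.0) + 0.75(1.9) = 6.7 + 12.3 + 1.4 = 20.4
4. 1.35(5.6) + 0.3(1.0) + 0.3(1.9) + 0.3(0.3) = 8.5
5. 1.35(5.6) + 1.7(1.9) + 0.5(3.1) = 12.3
6. 1.0(5.6) - 0.6(3.1) = 5.6 - 1.9 = 3.7
7. 1.25(5.6) + 1.6(5.3) + 0.3(1.9) + 0.3(7.0) = 7.0 + 8.5 + 0.6 + 2.1 = 18.2
Maximum is from combination 3.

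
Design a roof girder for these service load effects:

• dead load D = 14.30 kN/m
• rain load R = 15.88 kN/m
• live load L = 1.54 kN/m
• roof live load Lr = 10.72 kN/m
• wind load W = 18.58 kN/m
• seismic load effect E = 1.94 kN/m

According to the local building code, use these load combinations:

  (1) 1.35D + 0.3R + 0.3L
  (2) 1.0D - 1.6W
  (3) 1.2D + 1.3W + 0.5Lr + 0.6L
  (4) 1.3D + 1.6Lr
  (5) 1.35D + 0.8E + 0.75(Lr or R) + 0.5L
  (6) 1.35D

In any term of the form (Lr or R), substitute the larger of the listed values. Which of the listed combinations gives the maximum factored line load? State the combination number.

Combination 3

(Lr or R) → R = 15.88 kN/m.
(1) 1.35(14.30) + 0.3(15.88) + 0.3(1.54) = 19.31 + 4.76 + 0.46 = 24.53
(2) 1.0(14.30) - 1.6(18.58) = 14.30 - 29.73 = -15.43
(3) 1.2(14.30) + 1.3(18.58) + 0.5(10.72) + 0.6(1.54) = 47.60
(4) 1.3(14.30) + 1.6(10.72) = 18.59 + 17.15 = 35.74
(5) 1.35(14.30) + 0.8(1.94) + 0.75(15.88) + 0.5(1.54) = 19.31 + 1.55 + 11.91 + 0.77 = 33.54
(6) 1.35(14.30) = 19.31
The largest value is 47.60 kN/m from combination 3.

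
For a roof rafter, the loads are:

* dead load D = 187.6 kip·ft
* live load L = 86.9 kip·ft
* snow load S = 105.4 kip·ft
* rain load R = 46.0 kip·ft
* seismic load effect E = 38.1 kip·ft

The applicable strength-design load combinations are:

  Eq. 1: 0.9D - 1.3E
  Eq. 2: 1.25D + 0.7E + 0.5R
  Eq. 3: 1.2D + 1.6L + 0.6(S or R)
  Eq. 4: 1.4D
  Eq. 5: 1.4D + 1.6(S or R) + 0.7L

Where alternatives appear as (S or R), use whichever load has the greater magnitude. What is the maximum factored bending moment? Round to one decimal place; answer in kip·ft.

492.1 kip·ft

(S or R) → S = 105.4 kip·ft.
Eq. 1: 0.9(187.6) - 1.3(38.1) = 168.8 - 49.5 = 119.3
Eq. 2: 1.25(187.6) + 0.7(38.1) + 0.5(46.0) = 234.5 + 26.7 + 23.0 = 284.2
Eq. 3: 1.2(187.6) + 1.6(86.9) + 0.6(105.4) = 427.4
Eq. 4: 1.4(187.6) = 262.6
Eq. 5: 1.4(187.6) + 1.6(105.4) + 0.7(86.9) = 492.1
Maximum is from combination 5.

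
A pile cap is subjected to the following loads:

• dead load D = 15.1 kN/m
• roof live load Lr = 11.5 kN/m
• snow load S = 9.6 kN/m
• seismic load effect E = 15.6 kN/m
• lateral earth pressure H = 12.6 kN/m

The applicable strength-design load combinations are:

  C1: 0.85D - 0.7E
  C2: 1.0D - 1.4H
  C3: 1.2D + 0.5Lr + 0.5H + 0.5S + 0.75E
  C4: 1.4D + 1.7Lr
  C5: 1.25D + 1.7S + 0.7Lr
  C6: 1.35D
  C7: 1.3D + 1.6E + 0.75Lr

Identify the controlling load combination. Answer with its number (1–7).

Combination 7

C1: 0.85(15.1) - 0.7(15.6) = 1.9
C2: 1.0(15.1) - 1.4(12.6) = -2.5
C3: 1.2(15.1) + 0.5(11.5) + 0.5(12.6) + 0.5(9.6) + 0.75(15.6) = 46.7
C4: 1.4(15.1) + 1.7(11.5) = 40.7
C5: 1.25(15.1) + 1.7(9.6) + 0.7(11.5) = 43.2
C6: 1.35(15.1) = 20.4
C7: 1.3(15.1) + 1.6(15.6) + 0.75(11.5) = 53.2
The largest value is 53.2 kN/m from combination 7.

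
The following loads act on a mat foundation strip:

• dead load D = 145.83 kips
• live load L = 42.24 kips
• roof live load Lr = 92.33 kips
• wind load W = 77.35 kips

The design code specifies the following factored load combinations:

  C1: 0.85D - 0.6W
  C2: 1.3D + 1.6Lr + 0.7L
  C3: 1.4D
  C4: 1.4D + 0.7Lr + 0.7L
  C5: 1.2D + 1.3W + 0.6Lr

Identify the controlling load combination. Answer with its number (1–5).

C1: 0.85(145.83) - 0.6(77.35) = 77.55
C2: 1.3(145.83) + 1.6(92.33) + 0.7(42.24) = 366.88
C3: 1.4(145.83) = 204.16
C4: 1.4(145.83) + 0.7(92.33) + 0.7(42.24) = 298.36
C5: 1.2(145.83) + 1.3(77.35) + 0.6(92.33) = 330.95
The largest value is 366.88 kips from combination 2.

Combination 2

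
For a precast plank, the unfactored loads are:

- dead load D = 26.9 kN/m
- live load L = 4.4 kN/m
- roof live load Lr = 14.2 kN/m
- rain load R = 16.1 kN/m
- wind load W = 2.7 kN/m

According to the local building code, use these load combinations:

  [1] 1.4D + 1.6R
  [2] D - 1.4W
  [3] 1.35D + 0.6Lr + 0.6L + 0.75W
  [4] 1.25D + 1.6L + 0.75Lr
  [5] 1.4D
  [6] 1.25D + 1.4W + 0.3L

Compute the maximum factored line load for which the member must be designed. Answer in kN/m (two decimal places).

[1] 1.4(26.9) + 1.6(16.1) = 37.66 + 25.76 = 63.42
[2] 1.0(26.9) - 1.4(2.7) = 26.90 - 3.78 = 23.12
[3] 1.35(26.9) + 0.6(14.2) + 0.6(4.4) + 0.75(2.7) = 49.50
[4] 1.25(26.9) + 1.6(4.4) + 0.75(14.2) = 33.63 + 7.04 + 10.65 = 51.32
[5] 1.4(26.9) = 37.66
[6] 1.25(26.9) + 1.4(2.7) + 0.3(4.4) = 33.63 + 3.78 + 1.32 = 38.73
Maximum is from combination 1.

63.42 kN/m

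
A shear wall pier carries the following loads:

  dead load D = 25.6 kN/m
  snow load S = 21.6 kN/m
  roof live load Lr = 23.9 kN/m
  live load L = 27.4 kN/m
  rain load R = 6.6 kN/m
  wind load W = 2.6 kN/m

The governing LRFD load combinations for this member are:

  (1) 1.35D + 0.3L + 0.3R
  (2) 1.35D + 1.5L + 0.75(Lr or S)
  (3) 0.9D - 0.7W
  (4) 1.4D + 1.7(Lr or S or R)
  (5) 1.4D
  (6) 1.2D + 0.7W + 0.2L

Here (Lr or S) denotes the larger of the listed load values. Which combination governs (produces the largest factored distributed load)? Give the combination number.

(Lr or S) → Lr = 23.9 kN/m; (Lr or S or R) → Lr = 23.9 kN/m.
(1) 1.35(25.6) + 0.3(27.4) + 0.3(6.6) = 34.56 + 8.22 + 1.98 = 44.76
(2) 1.35(25.6) + 1.5(27.4) + 0.75(23.9) = 34.56 + 41.10 + 17.93 = 93.59
(3) 0.9(25.6) - 0.7(2.6) = 23.04 - 1.82 = 21.22
(4) 1.4(25.6) + 1.7(23.9) = 35.84 + 40.63 = 76.47
(5) 1.4(25.6) = 35.84
(6) 1.2(25.6) + 0.7(2.6) + 0.2(27.4) = 30.72 + 1.82 + 5.48 = 38.02
The largest value is 93.59 kN/m from combination 2.

Combination 2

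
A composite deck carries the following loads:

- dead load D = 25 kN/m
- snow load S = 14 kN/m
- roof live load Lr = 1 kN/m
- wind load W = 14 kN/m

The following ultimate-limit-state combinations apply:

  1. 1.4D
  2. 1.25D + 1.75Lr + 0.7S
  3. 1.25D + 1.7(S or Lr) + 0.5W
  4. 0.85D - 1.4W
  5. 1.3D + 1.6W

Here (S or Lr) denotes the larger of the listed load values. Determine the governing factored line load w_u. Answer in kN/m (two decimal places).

(S or Lr) → S = 14 kN/m.
1. 1.4(25) = 35.00
2. 1.25(25) + 1.75(1) + 0.7(14) = 31.25 + 1.75 + 9.80 = 42.80
3. 1.25(25) + 1.7(14) + 0.5(14) = 31.25 + 23.80 + 7.00 = 62.05
4. 0.85(25) - 1.4(14) = 21.25 - 19.60 = 1.65
5. 1.3(25) + 1.6(14) = 32.50 + 22.40 = 54.90
Combination 3 governs: w_u = 62.05 kN/m.

62.05 kN/m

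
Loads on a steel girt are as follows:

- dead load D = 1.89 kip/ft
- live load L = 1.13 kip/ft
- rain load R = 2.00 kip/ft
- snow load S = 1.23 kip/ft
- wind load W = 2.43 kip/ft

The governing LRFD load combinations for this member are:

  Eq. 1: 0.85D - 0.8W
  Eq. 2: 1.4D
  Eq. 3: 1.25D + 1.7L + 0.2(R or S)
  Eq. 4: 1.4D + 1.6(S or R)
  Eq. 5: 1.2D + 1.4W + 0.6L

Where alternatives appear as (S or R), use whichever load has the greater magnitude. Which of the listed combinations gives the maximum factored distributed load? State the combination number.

(R or S) → R = 2.00 kip/ft; (S or R) → R = 2.00 kip/ft.
Eq. 1: 0.85(1.89) - 0.8(2.43) = -0.34
Eq. 2: 1.4(1.89) = 2.65
Eq. 3: 1.25(1.89) + 1.7(1.13) + 0.2(2.00) = 4.68
Eq. 4: 1.4(1.89) + 1.6(2.00) = 5.85
Eq. 5: 1.2(1.89) + 1.4(2.43) + 0.6(1.13) = 6.35
The largest value is 6.35 kip/ft from combination 5.

Combination 5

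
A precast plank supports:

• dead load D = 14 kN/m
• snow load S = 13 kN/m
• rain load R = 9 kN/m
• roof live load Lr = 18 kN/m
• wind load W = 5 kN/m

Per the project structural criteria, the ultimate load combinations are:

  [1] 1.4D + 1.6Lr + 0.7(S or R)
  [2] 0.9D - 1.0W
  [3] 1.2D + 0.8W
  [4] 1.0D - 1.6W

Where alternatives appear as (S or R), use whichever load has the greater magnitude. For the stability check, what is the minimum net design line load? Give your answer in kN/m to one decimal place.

6.0 kN/m

(S or R) → S = 13 kN/m.
[1] 1.4(14) + 1.6(18) + 0.7(13) = 57.5
[2] 0.9(14) - 1.0(5) = 7.6
[3] 1.2(14) + 0.8(5) = 20.8
[4] 1.0(14) - 1.6(5) = 6.0
Combination 4 gives the minimum: 6.0 kN/m.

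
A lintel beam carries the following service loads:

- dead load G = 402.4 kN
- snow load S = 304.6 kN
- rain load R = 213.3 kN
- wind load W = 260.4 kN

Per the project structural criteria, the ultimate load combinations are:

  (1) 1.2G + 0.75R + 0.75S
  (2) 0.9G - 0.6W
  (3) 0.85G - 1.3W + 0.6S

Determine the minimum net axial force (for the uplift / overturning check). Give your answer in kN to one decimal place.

186.3 kN

(1) 1.2(402.4) + 0.75(213.3) + 0.75(304.6) = 871.3
(2) 0.9(402.4) - 0.6(260.4) = 205.9
(3) 0.85(402.4) - 1.3(260.4) + 0.6(304.6) = 342.0 - 338.5 + 182.8 = 186.3
Combination 3 gives the minimum: 186.3 kN.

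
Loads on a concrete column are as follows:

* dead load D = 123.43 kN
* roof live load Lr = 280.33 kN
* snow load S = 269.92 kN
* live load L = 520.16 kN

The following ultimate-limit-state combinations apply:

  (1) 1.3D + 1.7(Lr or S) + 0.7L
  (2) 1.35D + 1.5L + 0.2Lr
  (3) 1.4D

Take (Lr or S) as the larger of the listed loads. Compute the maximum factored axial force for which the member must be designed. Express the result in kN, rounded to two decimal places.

1002.94 kN

(Lr or S) → Lr = 280.33 kN.
(1) 1.3(123.43) + 1.7(280.33) + 0.7(520.16) = 160.46 + 476.56 + 364.11 = 1001.13
(2) 1.35(123.43) + 1.5(520.16) + 0.2(280.33) = 166.63 + 780.24 + 56.07 = 1002.94
(3) 1.4(123.43) = 172.80
Combination 2 governs: N_u = 1002.94 kN.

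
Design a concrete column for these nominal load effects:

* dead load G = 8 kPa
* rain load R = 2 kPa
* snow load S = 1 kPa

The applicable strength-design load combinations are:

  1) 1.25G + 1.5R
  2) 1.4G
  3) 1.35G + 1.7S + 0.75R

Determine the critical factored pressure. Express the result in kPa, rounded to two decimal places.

14.00 kPa

1) 1.25(8) + 1.5(2) = 10.00 + 3.00 = 13.00
2) 1.4(8) = 11.20
3) 1.35(8) + 1.7(1) + 0.75(2) = 10.80 + 1.70 + 1.50 = 14.00
Combination 3 governs: p_u = 14.00 kPa.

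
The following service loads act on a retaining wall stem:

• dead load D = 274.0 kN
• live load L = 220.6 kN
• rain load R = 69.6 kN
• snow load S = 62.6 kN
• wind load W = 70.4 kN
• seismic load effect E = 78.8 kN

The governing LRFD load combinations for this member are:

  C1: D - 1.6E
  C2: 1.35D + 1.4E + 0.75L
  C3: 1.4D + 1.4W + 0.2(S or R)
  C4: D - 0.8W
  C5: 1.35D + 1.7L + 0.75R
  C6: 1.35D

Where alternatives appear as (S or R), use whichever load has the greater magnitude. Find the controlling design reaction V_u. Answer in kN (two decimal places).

797.12 kN

(S or R) → R = 69.6 kN.
C1: 1.0(274.0) - 1.6(78.8) = 274.00 - 126.08 = 147.92
C2: 1.35(274.0) + 1.4(78.8) + 0.75(220.6) = 369.90 + 110.32 + 165.45 = 645.67
C3: 1.4(274.0) + 1.4(70.4) + 0.2(69.6) = 383.60 + 98.56 + 13.92 = 496.08
C4: 1.0(274.0) - 0.8(70.4) = 274.00 - 56.32 = 217.68
C5: 1.35(274.0) + 1.7(220.6) + 0.75(69.6) = 369.90 + 375.02 + 52.20 = 797.12
C6: 1.35(274.0) = 369.90
The controlling combination is 5, giving 797.12 kN.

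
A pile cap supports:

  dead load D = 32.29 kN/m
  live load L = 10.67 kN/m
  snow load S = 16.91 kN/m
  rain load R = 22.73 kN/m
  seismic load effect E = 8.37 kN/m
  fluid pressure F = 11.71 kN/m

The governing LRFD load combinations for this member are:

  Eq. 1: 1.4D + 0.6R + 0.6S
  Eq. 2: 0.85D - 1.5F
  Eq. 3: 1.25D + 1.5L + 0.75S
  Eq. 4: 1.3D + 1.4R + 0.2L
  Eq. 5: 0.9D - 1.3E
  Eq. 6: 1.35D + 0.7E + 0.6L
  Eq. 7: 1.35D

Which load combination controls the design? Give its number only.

Eq. 1: 1.4(32.29) + 0.6(22.73) + 0.6(16.91) = 68.99
Eq. 2: 0.85(32.29) - 1.5(11.71) = 27.45 - 17.57 = 9.88
Eq. 3: 1.25(32.29) + 1.5(10.67) + 0.75(16.91) = 40.36 + 16.01 + 12.68 = 69.05
Eq. 4: 1.3(32.29) + 1.4(22.73) + 0.2(10.67) = 41.98 + 31.82 + 2.13 = 75.93
Eq. 5: 0.9(32.29) - 1.3(8.37) = 29.06 - 10.88 = 18.18
Eq. 6: 1.35(32.29) + 0.7(8.37) + 0.6(10.67) = 43.59 + 5.86 + 6.40 = 55.85
Eq. 7: 1.35(32.29) = 43.59
The largest value is 75.93 kN/m from combination 4.

Combination 4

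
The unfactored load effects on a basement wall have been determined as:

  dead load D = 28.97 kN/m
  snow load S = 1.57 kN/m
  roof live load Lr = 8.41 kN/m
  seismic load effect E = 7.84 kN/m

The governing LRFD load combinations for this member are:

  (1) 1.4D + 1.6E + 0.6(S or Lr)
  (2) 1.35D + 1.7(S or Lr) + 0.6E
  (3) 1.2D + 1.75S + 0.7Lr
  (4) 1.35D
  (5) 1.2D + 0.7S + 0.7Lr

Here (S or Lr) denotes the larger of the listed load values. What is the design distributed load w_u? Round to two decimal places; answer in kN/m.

58.15 kN/m

(S or Lr) → Lr = 8.41 kN/m.
(1) 1.4(28.97) + 1.6(7.84) + 0.6(8.41) = 58.15
(2) 1.35(28.97) + 1.7(8.41) + 0.6(7.84) = 58.11
(3) 1.2(28.97) + 1.75(1.57) + 0.7(8.41) = 43.40
(4) 1.35(28.97) = 39.11
(5) 1.2(28.97) + 0.7(1.57) + 0.7(8.41) = 41.75
Combination 1 governs: w_u = 58.15 kN/m.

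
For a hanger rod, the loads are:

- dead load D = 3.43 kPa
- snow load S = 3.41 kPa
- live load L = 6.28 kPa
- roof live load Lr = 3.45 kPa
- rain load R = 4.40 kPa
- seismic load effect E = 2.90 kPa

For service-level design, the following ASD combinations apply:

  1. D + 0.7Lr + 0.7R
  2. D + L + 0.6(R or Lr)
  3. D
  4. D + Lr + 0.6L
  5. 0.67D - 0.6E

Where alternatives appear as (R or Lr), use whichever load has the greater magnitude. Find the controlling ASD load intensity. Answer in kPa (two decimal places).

(R or Lr) → R = 4.40 kPa.
1. 1.0(3.43) + 0.7(3.45) + 0.7(4.40) = 8.93
2. 1.0(3.43) + 1.0(6.28) + 0.6(4.40) = 12.35
3. 1.0(3.43) = 3.43
4. 1.0(3.43) + 1.0(3.45) + 0.6(6.28) = 10.65
5. 0.67(3.43) - 0.6(2.90) = 0.56
Combination 2 governs: q = 12.35 kPa.

12.35 kPa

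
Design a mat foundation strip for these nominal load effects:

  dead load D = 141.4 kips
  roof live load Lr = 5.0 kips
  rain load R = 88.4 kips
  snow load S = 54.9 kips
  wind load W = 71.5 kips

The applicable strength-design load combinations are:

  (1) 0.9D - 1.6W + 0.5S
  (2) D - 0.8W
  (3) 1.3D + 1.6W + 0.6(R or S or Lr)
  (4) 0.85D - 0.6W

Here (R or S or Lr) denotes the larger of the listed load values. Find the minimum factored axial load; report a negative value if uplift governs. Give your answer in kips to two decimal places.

(R or S or Lr) → R = 88.4 kips.
(1) 0.9(141.4) - 1.6(71.5) + 0.5(54.9) = 127.26 - 114.40 + 27.45 = 40.31
(2) 1.0(141.4) - 0.8(71.5) = 141.40 - 57.20 = 84.20
(3) 1.3(141.4) + 1.6(71.5) + 0.6(88.4) = 183.82 + 114.40 + 53.04 = 351.26
(4) 0.85(141.4) - 0.6(71.5) = 120.19 - 42.90 = 77.29
Combination 1 gives the minimum: 40.31 kips.

40.31 kips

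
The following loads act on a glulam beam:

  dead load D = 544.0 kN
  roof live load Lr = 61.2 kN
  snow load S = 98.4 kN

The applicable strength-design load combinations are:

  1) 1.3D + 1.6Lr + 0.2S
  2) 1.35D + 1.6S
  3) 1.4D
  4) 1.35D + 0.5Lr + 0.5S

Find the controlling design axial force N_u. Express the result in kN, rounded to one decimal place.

1) 1.3(544.0) + 1.6(61.2) + 0.2(98.4) = 707.2 + 97.9 + 19.7 = 824.8
2) 1.35(544.0) + 1.6(98.4) = 734.4 + 157.4 = 891.8
3) 1.4(544.0) = 761.6
4) 1.35(544.0) + 0.5(61.2) + 0.5(98.4) = 734.4 + 30.6 + 49.2 = 814.2
Maximum is from combination 2.

891.8 kN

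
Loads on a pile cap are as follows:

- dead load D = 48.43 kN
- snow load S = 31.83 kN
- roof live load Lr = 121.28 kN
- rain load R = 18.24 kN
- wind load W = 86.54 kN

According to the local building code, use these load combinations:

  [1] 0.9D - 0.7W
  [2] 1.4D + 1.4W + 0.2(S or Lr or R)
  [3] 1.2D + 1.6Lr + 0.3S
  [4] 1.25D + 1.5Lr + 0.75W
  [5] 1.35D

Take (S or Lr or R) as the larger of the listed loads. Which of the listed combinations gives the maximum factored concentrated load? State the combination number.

Combination 4

(S or Lr or R) → Lr = 121.28 kN.
[1] 0.9(48.43) - 0.7(86.54) = -16.99
[2] 1.4(48.43) + 1.4(86.54) + 0.2(121.28) = 213.21
[3] 1.2(48.43) + 1.6(121.28) + 0.3(31.83) = 261.71
[4] 1.25(48.43) + 1.5(121.28) + 0.75(86.54) = 307.36
[5] 1.35(48.43) = 65.38
The largest value is 307.36 kN from combination 4.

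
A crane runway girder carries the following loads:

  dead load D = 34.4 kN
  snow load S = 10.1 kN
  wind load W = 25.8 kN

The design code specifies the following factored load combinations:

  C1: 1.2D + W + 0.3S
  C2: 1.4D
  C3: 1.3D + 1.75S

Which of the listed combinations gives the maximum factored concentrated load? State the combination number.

C1: 1.2(34.4) + 1.0(25.8) + 0.3(10.1) = 41.3 + 25.8 + 3.0 = 70.1
C2: 1.4(34.4) = 48.2
C3: 1.3(34.4) + 1.75(10.1) = 44.7 + 17.7 = 62.4
The largest value is 70.1 kN from combination 1.

Combination 1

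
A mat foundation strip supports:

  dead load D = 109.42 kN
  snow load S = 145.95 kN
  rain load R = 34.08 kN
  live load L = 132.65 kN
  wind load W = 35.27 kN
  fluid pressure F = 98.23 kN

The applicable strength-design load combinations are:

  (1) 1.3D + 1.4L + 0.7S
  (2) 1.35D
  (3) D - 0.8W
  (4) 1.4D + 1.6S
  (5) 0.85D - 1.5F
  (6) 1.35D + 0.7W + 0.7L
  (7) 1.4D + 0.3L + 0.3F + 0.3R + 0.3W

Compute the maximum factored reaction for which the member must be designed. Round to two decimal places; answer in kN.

430.12 kN

(1) 1.3(109.42) + 1.4(132.65) + 0.7(145.95) = 430.12
(2) 1.35(109.42) = 147.72
(3) 1.0(109.42) - 0.8(35.27) = 109.42 - 28.22 = 81.20
(4) 1.4(109.42) + 1.6(145.95) = 153.19 + 233.52 = 386.71
(5) 0.85(109.42) - 1.5(98.23) = 93.01 - 147.35 = -54.34
(6) 1.35(109.42) + 0.7(35.27) + 0.7(132.65) = 265.26
(7) 1.4(109.42) + 0.3(132.65) + 0.3(98.23) + 0.3(34.08) + 0.3(35.27) = 153.19 + 39.80 + 29.47 + 10.22 + 10.58 = 243.26
The controlling combination is 1, giving 430.12 kN.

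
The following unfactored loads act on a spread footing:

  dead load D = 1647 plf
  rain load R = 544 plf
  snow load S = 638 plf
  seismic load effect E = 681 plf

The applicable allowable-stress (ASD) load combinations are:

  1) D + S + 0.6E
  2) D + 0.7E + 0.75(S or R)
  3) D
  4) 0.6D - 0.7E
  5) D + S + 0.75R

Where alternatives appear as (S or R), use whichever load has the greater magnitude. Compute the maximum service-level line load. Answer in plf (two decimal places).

2693.60 plf

(S or R) → S = 638 plf.
1) 1.0(1647) + 1.0(638) + 0.6(681) = 2693.60
2) 1.0(1647) + 0.7(681) + 0.75(638) = 2602.20
3) 1.0(1647) = 1647.00
4) 0.6(1647) - 0.7(681) = 511.50
5) 1.0(1647) + 1.0(638) + 0.75(544) = 2693.00
Maximum is from combination 1.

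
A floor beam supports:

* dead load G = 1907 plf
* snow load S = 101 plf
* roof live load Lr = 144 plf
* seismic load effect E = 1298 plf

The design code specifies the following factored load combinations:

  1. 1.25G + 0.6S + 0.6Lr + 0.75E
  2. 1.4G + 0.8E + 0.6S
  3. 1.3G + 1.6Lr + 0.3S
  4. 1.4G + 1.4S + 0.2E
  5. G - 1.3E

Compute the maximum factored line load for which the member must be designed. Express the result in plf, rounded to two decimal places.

1. 1.25(1907) + 0.6(101) + 0.6(144) + 0.75(1298) = 3504.25
2. 1.4(1907) + 0.8(1298) + 0.6(101) = 3768.80
3. 1.3(1907) + 1.6(144) + 0.3(101) = 2739.80
4. 1.4(1907) + 1.4(101) + 0.2(1298) = 3070.80
5. 1.0(1907) - 1.3(1298) = 219.60
Combination 2 governs: w_u = 3768.80 plf.

3768.80 plf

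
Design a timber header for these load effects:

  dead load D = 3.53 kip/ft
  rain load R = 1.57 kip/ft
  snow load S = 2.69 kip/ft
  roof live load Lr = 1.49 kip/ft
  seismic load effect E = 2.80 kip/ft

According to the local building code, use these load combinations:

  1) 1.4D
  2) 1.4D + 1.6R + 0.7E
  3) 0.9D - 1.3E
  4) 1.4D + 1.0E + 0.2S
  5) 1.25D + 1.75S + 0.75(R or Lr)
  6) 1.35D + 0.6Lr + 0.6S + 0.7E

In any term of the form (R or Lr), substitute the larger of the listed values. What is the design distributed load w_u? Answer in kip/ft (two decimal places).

(R or Lr) → R = 1.57 kip/ft.
1) 1.4(3.53) = 4.94
2) 1.4(3.53) + 1.6(1.57) + 0.7(2.80) = 4.94 + 2.51 + 1.96 = 9.41
3) 0.9(3.53) - 1.3(2.80) = 3.18 - 3.64 = -0.46
4) 1.4(3.53) + 1.0(2.80) + 0.2(2.69) = 4.94 + 2.80 + 0.54 = 8.28
5) 1.25(3.53) + 1.75(2.69) + 0.75(1.57) = 4.41 + 4.71 + 1.18 = 10.30
6) 1.35(3.53) + 0.6(1.49) + 0.6(2.69) + 0.7(2.80) = 4.77 + 0.89 + 1.61 + 1.96 = 9.23
Maximum is from combination 5.

10.30 kip/ft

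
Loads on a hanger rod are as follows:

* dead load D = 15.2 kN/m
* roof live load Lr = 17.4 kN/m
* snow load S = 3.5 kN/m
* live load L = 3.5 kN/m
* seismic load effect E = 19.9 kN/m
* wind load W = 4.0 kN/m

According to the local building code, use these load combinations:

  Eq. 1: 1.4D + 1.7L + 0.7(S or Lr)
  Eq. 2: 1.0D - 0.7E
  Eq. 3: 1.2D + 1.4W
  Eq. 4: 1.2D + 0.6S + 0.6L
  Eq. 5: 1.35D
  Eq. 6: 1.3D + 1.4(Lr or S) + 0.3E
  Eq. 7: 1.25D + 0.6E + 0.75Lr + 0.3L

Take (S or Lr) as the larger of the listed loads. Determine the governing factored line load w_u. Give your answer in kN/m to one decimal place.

(S or Lr) → Lr = 17.4 kN/m; (Lr or S) → Lr = 17.4 kN/m.
Eq. 1: 1.4(15.2) + 1.7(3.5) + 0.7(17.4) = 39.4
Eq. 2: 1.0(15.2) - 0.7(19.9) = 15.2 - 13.9 = 1.3
Eq. 3: 1.2(15.2) + 1.4(4.0) = 18.2 + 5.6 = 23.8
Eq. 4: 1.2(15.2) + 0.6(3.5) + 0.6(3.5) = 18.2 + 2.1 + 2.1 = 22.4
Eq. 5: 1.35(15.2) = 20.5
Eq. 6: 1.3(15.2) + 1.4(17.4) + 0.3(19.9) = 50.1
Eq. 7: 1.25(15.2) + 0.6(19.9) + 0.75(17.4) + 0.3(3.5) = 45.0
Maximum is from combination 6.

50.1 kN/m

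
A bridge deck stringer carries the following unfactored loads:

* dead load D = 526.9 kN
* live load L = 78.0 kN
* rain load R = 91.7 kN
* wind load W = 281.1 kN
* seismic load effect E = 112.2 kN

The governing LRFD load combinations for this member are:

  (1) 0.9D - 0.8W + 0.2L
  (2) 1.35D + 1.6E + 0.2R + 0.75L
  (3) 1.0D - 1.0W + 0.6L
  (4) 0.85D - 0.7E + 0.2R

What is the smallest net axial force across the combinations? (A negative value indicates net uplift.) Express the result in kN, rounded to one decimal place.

(1) 0.9(526.9) - 0.8(281.1) + 0.2(78.0) = 264.9
(2) 1.35(526.9) + 1.6(112.2) + 0.2(91.7) + 0.75(78.0) = 967.7
(3) 1.0(526.9) - 1.0(281.1) + 0.6(78.0) = 292.6
(4) 0.85(526.9) - 0.7(112.2) + 0.2(91.7) = 387.7
Combination 1 gives the minimum: 264.9 kN.

264.9 kN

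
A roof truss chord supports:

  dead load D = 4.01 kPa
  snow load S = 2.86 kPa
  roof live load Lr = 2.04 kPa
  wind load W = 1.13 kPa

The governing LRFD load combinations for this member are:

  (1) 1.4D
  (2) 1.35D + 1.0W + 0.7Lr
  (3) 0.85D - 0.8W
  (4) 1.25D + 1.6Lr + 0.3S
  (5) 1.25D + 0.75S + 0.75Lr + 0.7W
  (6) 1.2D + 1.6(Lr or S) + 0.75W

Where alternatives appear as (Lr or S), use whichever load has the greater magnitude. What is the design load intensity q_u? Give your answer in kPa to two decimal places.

(Lr or S) → S = 2.86 kPa.
(1) 1.4(4.01) = 5.61
(2) 1.35(4.01) + 1.0(1.13) + 0.7(2.04) = 7.97
(3) 0.85(4.01) - 0.8(1.13) = 2.50
(4) 1.25(4.01) + 1.6(2.04) + 0.3(2.86) = 9.13
(5) 1.25(4.01) + 0.75(2.86) + 0.75(2.04) + 0.7(1.13) = 9.48
(6) 1.2(4.01) + 1.6(2.86) + 0.75(1.13) = 10.24
Combination 6 governs: q_u = 10.24 kPa.

10.24 kPa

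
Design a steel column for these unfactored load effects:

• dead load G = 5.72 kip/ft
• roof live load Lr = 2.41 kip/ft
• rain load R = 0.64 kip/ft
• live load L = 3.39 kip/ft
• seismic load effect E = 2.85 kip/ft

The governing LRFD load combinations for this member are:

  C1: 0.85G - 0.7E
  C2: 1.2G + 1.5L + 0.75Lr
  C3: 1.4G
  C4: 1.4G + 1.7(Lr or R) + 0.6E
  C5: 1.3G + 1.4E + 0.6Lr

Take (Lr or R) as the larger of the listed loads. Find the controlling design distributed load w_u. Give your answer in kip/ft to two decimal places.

13.82 kip/ft

(Lr or R) → Lr = 2.41 kip/ft.
C1: 0.85(5.72) - 0.7(2.85) = 2.87
C2: 1.2(5.72) + 1.5(3.39) + 0.75(2.41) = 13.76
C3: 1.4(5.72) = 8.01
C4: 1.4(5.72) + 1.7(2.41) + 0.6(2.85) = 13.82
C5: 1.3(5.72) + 1.4(2.85) + 0.6(2.41) = 12.87
Combination 4 governs: w_u = 13.82 kip/ft.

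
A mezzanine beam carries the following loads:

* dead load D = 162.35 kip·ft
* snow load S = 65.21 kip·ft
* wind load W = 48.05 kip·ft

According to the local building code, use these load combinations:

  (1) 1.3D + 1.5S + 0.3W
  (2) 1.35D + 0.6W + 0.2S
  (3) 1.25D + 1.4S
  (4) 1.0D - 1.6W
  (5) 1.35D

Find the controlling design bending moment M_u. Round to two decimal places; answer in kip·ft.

323.29 kip·ft

(1) 1.3(162.35) + 1.5(65.21) + 0.3(48.05) = 323.29
(2) 1.35(162.35) + 0.6(48.05) + 0.2(65.21) = 219.17 + 28.83 + 13.04 = 261.04
(3) 1.25(162.35) + 1.4(65.21) = 202.94 + 91.29 = 294.23
(4) 1.0(162.35) - 1.6(48.05) = 162.35 - 76.88 = 85.47
(5) 1.35(162.35) = 219.17
Combination 1 governs: M_u = 323.29 kip·ft.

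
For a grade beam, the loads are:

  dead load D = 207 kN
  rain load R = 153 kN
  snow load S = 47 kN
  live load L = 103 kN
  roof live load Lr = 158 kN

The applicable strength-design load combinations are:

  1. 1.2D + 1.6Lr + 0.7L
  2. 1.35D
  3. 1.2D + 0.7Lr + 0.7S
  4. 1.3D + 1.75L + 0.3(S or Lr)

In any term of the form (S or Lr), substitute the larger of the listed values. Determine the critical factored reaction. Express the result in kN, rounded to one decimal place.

(S or Lr) → Lr = 158 kN.
1. 1.2(207) + 1.6(158) + 0.7(103) = 573.3
2. 1.35(207) = 279.5
3. 1.2(207) + 0.7(158) + 0.7(47) = 391.9
4. 1.3(207) + 1.75(103) + 0.3(158) = 496.8
Combination 1 governs: V_u = 573.3 kN.

573.3 kN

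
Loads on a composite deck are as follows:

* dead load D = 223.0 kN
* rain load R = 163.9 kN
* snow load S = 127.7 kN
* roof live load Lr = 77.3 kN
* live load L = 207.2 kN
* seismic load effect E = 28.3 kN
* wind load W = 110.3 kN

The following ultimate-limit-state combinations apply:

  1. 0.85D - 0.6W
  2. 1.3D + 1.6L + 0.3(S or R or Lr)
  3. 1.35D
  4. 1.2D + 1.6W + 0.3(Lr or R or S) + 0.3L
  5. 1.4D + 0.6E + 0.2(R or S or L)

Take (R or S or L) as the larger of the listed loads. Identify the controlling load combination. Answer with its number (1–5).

Combination 2

(S or R or Lr) → R = 163.9 kN; (Lr or R or S) → R = 163.9 kN; (R or S or L) → L = 207.2 kN.
1. 0.85(223.0) - 0.6(110.3) = 189.55 - 66.18 = 123.37
2. 1.3(223.0) + 1.6(207.2) + 0.3(163.9) = 289.90 + 331.52 + 49.17 = 670.59
3. 1.35(223.0) = 301.05
4. 1.2(223.0) + 1.6(110.3) + 0.3(163.9) + 0.3(207.2) = 267.60 + 176.48 + 49.17 + 62.16 = 555.41
5. 1.4(223.0) + 0.6(28.3) + 0.2(207.2) = 312.20 + 16.98 + 41.44 = 370.62
The largest value is 670.59 kN from combination 2.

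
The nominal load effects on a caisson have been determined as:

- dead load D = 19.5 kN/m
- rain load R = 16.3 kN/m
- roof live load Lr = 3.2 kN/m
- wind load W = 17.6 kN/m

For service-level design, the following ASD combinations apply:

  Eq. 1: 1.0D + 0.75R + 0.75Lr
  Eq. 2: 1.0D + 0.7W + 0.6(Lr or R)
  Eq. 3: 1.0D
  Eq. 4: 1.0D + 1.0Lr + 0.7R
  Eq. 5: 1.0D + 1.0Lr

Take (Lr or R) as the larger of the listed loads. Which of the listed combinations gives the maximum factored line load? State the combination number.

(Lr or R) → R = 16.3 kN/m.
Eq. 1: 1.0(19.5) + 0.75(16.3) + 0.75(3.2) = 19.5 + 12.2 + 2.4 = 34.1
Eq. 2: 1.0(19.5) + 0.7(17.6) + 0.6(16.3) = 19.5 + 12.3 + 9.8 = 41.6
Eq. 3: 1.0(19.5) = 19.5
Eq. 4: 1.0(19.5) + 1.0(3.2) + 0.7(16.3) = 19.5 + 3.2 + 11.4 = 34.1
Eq. 5: 1.0(19.5) + 1.0(3.2) = 19.5 + 3.2 = 22.7
The largest value is 41.6 kN/m from combination 2.

Combination 2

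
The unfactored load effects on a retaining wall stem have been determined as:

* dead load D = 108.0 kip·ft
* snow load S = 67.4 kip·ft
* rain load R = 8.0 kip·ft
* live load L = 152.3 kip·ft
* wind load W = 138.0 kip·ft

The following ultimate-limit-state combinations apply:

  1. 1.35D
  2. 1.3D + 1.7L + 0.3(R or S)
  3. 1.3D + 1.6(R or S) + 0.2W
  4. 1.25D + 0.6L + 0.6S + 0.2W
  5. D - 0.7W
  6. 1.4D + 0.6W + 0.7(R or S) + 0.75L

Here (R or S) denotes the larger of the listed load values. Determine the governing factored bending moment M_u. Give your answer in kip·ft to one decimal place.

(R or S) → S = 67.4 kip·ft.
1. 1.35(108.0) = 145.8
2. 1.3(108.0) + 1.7(152.3) + 0.3(67.4) = 140.4 + 258.9 + 20.2 = 419.5
3. 1.3(108.0) + 1.6(67.4) + 0.2(138.0) = 140.4 + 107.8 + 27.6 = 275.8
4. 1.25(108.0) + 0.6(152.3) + 0.6(67.4) + 0.2(138.0) = 135.0 + 91.4 + 40.4 + 27.6 = 294.4
5. 1.0(108.0) - 0.7(138.0) = 108.0 - 96.6 = 11.4
6. 1.4(108.0) + 0.6(138.0) + 0.7(67.4) + 0.75(152.3) = 151.2 + 82.8 + 47.2 + 114.2 = 395.4
Combination 2 governs: M_u = 419.5 kip·ft.

419.5 kip·ft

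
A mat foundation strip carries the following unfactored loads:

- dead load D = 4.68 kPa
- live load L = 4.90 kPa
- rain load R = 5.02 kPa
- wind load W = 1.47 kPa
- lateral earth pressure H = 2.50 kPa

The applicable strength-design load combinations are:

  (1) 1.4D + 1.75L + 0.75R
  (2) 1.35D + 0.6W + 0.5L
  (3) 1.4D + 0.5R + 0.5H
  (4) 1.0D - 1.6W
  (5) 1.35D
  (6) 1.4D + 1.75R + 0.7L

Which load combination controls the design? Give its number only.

(1) 1.4(4.68) + 1.75(4.90) + 0.75(5.02) = 18.89
(2) 1.35(4.68) + 0.6(1.47) + 0.5(4.90) = 6.32 + 0.88 + 2.45 = 9.65
(3) 1.4(4.68) + 0.5(5.02) + 0.5(2.50) = 6.55 + 2.51 + 1.25 = 10.31
(4) 1.0(4.68) - 1.6(1.47) = 4.68 - 2.35 = 2.33
(5) 1.35(4.68) = 6.32
(6) 1.4(4.68) + 1.75(5.02) + 0.7(4.90) = 6.55 + 8.79 + 3.43 = 18.77
The largest value is 18.89 kPa from combination 1.

Combination 1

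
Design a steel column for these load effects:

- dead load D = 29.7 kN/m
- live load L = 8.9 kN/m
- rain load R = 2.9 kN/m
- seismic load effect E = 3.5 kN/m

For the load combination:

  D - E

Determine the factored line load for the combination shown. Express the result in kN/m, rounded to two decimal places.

26.20 kN/m

1.0(29.7) - 1.0(3.5) = 26.20
w_u = 26.20 kN/m.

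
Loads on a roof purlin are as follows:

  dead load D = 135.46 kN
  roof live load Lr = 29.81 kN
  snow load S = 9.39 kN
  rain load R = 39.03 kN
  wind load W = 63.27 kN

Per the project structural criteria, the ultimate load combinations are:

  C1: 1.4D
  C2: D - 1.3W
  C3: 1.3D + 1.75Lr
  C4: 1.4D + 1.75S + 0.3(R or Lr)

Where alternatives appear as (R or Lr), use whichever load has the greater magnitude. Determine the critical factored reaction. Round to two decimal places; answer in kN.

228.27 kN

(R or Lr) → R = 39.03 kN.
C1: 1.4(135.46) = 189.64
C2: 1.0(135.46) - 1.3(63.27) = 53.21
C3: 1.3(135.46) + 1.75(29.81) = 228.27
C4: 1.4(135.46) + 1.75(9.39) + 0.3(39.03) = 217.79
Maximum is from combination 3.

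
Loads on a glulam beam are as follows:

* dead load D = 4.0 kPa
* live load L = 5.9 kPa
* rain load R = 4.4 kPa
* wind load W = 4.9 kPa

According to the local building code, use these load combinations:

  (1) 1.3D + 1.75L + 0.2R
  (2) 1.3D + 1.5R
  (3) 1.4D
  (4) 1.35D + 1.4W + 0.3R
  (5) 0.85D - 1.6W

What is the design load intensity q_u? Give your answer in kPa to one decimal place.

16.4 kPa

(1) 1.3(4.0) + 1.75(5.9) + 0.2(4.4) = 5.2 + 10.3 + 0.9 = 16.4
(2) 1.3(4.0) + 1.5(4.4) = 5.2 + 6.6 = 11.8
(3) 1.4(4.0) = 5.6
(4) 1.35(4.0) + 1.4(4.9) + 0.3(4.4) = 5.4 + 6.9 + 1.3 = 13.6
(5) 0.85(4.0) - 1.6(4.9) = 3.4 - 7.8 = -4.4
The controlling combination is 1, giving 16.4 kPa.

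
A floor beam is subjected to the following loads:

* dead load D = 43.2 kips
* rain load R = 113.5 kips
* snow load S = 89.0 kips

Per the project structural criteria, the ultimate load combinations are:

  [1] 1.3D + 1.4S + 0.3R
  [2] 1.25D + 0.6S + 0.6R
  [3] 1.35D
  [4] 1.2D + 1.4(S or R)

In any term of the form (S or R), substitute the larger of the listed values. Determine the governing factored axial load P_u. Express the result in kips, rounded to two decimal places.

(S or R) → R = 113.5 kips.
[1] 1.3(43.2) + 1.4(89.0) + 0.3(113.5) = 56.16 + 124.60 + 34.05 = 214.81
[2] 1.25(43.2) + 0.6(89.0) + 0.6(113.5) = 54.00 + 53.40 + 68.10 = 175.50
[3] 1.35(43.2) = 58.32
[4] 1.2(43.2) + 1.4(113.5) = 51.84 + 158.90 = 210.74
The controlling combination is 1, giving 214.81 kips.

214.81 kips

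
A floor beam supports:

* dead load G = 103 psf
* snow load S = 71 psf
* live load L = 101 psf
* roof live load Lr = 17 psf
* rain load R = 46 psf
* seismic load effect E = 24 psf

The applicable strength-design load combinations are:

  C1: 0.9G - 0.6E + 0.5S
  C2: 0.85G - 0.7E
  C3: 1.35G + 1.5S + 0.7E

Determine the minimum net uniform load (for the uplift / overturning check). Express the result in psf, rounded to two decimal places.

70.75 psf

C1: 0.9(103) - 0.6(24) + 0.5(71) = 113.80
C2: 0.85(103) - 0.7(24) = 70.75
C3: 1.35(103) + 1.5(71) + 0.7(24) = 262.35
Combination 2 gives the minimum: 70.75 psf.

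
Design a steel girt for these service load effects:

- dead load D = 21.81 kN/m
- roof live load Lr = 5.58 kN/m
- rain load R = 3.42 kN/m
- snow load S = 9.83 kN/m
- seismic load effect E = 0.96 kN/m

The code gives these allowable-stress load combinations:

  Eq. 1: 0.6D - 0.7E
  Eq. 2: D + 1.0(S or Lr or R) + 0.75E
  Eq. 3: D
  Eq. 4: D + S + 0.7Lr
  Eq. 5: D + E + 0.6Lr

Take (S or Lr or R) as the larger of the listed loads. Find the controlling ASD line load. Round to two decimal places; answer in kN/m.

(S or Lr or R) → S = 9.83 kN/m.
Eq. 1: 0.6(21.81) - 0.7(0.96) = 12.41
Eq. 2: 1.0(21.81) + 1.0(9.83) + 0.75(0.96) = 32.36
Eq. 3: 1.0(21.81) = 21.81
Eq. 4: 1.0(21.81) + 1.0(9.83) + 0.7(5.58) = 35.55
Eq. 5: 1.0(21.81) + 1.0(0.96) + 0.6(5.58) = 26.12
The controlling combination is 4, giving 35.55 kN/m.

35.55 kN/m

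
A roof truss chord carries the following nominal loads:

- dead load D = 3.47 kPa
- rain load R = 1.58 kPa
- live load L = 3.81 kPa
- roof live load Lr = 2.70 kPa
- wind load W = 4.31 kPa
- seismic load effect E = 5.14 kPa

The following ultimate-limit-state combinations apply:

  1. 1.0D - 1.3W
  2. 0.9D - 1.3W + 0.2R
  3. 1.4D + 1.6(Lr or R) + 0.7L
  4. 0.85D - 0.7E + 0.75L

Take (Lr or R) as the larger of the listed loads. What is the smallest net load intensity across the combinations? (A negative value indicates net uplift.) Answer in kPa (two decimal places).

-2.16 kPa

(Lr or R) → Lr = 2.70 kPa.
1. 1.0(3.47) - 1.3(4.31) = -2.13
2. 0.9(3.47) - 1.3(4.31) + 0.2(1.58) = -2.16
3. 1.4(3.47) + 1.6(2.70) + 0.7(3.81) = 11.85
4. 0.85(3.47) - 0.7(5.14) + 0.75(3.81) = 2.21
Combination 2 gives the minimum: -2.16 kPa.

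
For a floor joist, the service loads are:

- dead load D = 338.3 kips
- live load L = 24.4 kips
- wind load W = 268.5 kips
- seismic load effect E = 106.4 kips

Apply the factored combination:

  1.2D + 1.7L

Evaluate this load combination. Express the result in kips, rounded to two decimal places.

1.2(338.3) + 1.7(24.4) = 405.96 + 41.48 = 447.44
P_u = 447.44 kips.

447.44 kips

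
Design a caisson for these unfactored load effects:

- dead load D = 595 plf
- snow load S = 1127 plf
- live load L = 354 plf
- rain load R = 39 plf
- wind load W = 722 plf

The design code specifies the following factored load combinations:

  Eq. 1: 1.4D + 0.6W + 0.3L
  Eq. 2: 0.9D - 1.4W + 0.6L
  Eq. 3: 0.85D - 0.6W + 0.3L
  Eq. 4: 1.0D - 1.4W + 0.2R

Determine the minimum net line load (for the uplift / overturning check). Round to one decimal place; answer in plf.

-408.0 plf

Eq. 1: 1.4(595) + 0.6(722) + 0.3(354) = 833.0 + 433.2 + 106.2 = 1372.4
Eq. 2: 0.9(595) - 1.4(722) + 0.6(354) = 535.5 - 1010.8 + 212.4 = -262.9
Eq. 3: 0.85(595) - 0.6(722) + 0.3(354) = 505.8 - 433.2 + 106.2 = 178.8
Eq. 4: 1.0(595) - 1.4(722) + 0.2(39) = 595.0 - 1010.8 + 7.8 = -408.0
Combination 4 gives the minimum: -408.0 plf.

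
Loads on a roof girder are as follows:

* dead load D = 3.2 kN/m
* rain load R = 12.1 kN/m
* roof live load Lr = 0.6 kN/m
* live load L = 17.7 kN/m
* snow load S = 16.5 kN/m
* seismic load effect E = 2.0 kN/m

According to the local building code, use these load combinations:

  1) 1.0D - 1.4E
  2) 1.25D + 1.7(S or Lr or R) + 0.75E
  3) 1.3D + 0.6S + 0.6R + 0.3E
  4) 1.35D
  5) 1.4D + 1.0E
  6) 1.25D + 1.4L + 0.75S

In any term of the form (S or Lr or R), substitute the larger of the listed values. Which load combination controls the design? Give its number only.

Combination 6

(S or Lr or R) → S = 16.5 kN/m.
1) 1.0(3.2) - 1.4(2.0) = 3.2 - 2.8 = 0.4
2) 1.25(3.2) + 1.7(16.5) + 0.75(2.0) = 4.0 + 28.1 + 1.5 = 33.6
3) 1.3(3.2) + 0.6(16.5) + 0.6(12.1) + 0.3(2.0) = 21.9
4) 1.35(3.2) = 4.3
5) 1.4(3.2) + 1.0(2.0) = 4.5 + 2.0 = 6.5
6) 1.25(3.2) + 1.4(17.7) + 0.75(16.5) = 4.0 + 24.8 + 12.4 = 41.2
The largest value is 41.2 kN/m from combination 6.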